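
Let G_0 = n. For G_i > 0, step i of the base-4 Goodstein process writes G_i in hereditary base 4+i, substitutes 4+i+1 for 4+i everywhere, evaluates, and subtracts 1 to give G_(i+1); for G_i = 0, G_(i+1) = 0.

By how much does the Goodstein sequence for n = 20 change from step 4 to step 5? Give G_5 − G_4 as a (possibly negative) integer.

16

G_0 = 20. HB_4(20) = 4^2 + 4. Bump = 30. G_1 = 29.
G_1 = 29. HB_5(29) = 5^2 + 4. Bump = 40. G_2 = 39.
G_2 = 39. HB_6(39) = 6^2 + 3. Bump = 52. G_3 = 51.
G_3 = 51. HB_7(51) = 7^2 + 2. Bump = 66. G_4 = 65.
G_4 = 65. HB_8(65) = 8^2 + 1. Bump = 82. G_5 = 81.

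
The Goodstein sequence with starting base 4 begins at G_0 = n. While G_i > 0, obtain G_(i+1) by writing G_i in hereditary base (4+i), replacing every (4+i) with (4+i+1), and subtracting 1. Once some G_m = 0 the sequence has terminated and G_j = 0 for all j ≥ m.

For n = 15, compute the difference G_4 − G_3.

2

i=0: 15 = 3·4 + 3 (b=4); 4→5: 3·5 + 3 = 18; 18−1 = 17
i=1: 17 = 3·5 + 2 (b=5); 5→6: 3·6 + 2 = 20; 20−1 = 19
i=2: 19 = 3·6 + 1 (b=6); 6→7: 3·7 + 1 = 22; 22−1 = 21
i=3: 21 = 3·7 (b=7); 7→8: 3·8 = 24; 24−1 = 23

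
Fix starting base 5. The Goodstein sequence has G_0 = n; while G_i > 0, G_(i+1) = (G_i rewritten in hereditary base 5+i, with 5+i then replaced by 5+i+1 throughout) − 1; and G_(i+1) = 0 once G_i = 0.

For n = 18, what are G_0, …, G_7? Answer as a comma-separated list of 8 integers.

18, 20, 22, 24, 26, 27, 28, 29

i=0: 18 = 3·5 + 3 (b=5); 5→6: 3·6 + 3 = 21; 21−1 = 20
i=1: 20 = 3·6 + 2 (b=6); 6→7: 3·7 + 2 = 23; 23−1 = 22
i=2: 22 = 3·7 + 1 (b=7); 7→8: 3·8 + 1 = 25; 25−1 = 24
i=3: 24 = 3·8 (b=8); 8→9: 3·9 = 27; 27−1 = 26
i=4: 26 = 2·9 + 8 (b=9); 9→10: 2·10 + 8 = 28; 28−1 = 27
i=5: 27 = 2·10 + 7 (b=10); 10→11: 2·11 + 7 = 29; 29−1 = 28
i=6: 28 = 2·11 + 6 (b=11); 11→12: 2·12 + 6 = 30; 30−1 = 29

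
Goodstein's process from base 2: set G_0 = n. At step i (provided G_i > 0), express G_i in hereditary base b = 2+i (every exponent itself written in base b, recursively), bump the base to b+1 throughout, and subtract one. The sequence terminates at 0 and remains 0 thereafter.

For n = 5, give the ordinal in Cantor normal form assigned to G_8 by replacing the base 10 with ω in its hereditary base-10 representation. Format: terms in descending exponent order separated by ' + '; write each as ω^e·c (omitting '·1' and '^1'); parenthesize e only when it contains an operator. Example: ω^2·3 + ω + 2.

ω^3·3 + ω^2·3 + ω·2 + 5

G_0=5  [base 2] 2^2 + 1  →[2↦3]→  3^3 + 1 = 28  −1 ⇒ G_1=27
G_1=27  [base 3] 3^3  →[3↦4]→  4^4 = 256  −1 ⇒ G_2=255
G_2=255  [base 4] 3·4^3 + 3·4^2 + 3·4 + 3  →[4↦5]→  3·5^3 + 3·5^2 + 3·5 + 3 = 468  −1 ⇒ G_3=467
G_3=467  [base 5] 3·5^3 + 3·5^2 + 3·5 + 2  →[5↦6]→  3·6^3 + 3·6^2 + 3·6 + 2 = 776  −1 ⇒ G_4=775
G_4=775  [base 6] 3·6^3 + 3·6^2 + 3·6 + 1  →[6↦7]→  3·7^3 + 3·7^2 + 3·7 + 1 = 1198  −1 ⇒ G_5=1197
G_5=1197  [base 7] 3·7^3 + 3·7^2 + 3·7  →[7↦8]→  3·8^3 + 3·8^2 + 3·8 = 1752  −1 ⇒ G_6=1751
G_6=1751  [base 8] 3·8^3 + 3·8^2 + 2·8 + 7  →[8↦9]→  3·9^3 + 3·9^2 + 2·9 + 7 = 2455  −1 ⇒ G_7=2454
G_7=2454  [base 9] 3·9^3 + 3·9^2 + 2·9 + 6  →[9↦10]→  3·10^3 + 3·10^2 + 2·10 + 6 = 3326  −1 ⇒ G_8=3325
G_8=3325  [base 10] 3·10^3 + 3·10^2 + 2·10 + 5  →[10↦11]→  3·11^3 + 3·11^2 + 2·11 + 5 = 4383  −1 ⇒ G_9=4382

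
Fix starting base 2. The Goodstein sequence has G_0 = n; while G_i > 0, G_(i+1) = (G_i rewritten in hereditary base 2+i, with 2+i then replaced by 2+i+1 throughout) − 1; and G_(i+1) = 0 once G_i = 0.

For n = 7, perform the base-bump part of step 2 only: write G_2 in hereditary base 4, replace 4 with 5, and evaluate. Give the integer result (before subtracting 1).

step 0: 7 = 2^2 + 2 + 1; sub 3 for 2: 3^3 + 3 + 1; = 31; G_1 = 31−1 = 30
step 1: 30 = 3^3 + 3; sub 4 for 3: 4^4 + 4; = 260; G_2 = 260−1 = 259
step 2: 259 = 4^4 + 3; sub 5 for 4: 5^5 + 3; = 3128; G_3 = 3128−1 = 3127

3128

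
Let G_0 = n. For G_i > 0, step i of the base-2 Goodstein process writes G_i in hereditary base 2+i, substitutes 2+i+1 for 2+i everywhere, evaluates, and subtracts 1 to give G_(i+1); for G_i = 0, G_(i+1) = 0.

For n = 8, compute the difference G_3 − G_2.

G_0=8  [base 2] 2^(2 + 1)  →[2↦3]→  3^(3 + 1) = 81  −1 ⇒ G_1=80
G_1=80  [base 3] 2·3^3 + 2·3^2 + 2·3 + 2  →[3↦4]→  2·4^4 + 2·4^2 + 2·4 + 2 = 554  −1 ⇒ G_2=553
G_2=553  [base 4] 2·4^4 + 2·4^2 + 2·4 + 1  →[4↦5]→  2·5^5 + 2·5^2 + 2·5 + 1 = 6311  −1 ⇒ G_3=6310

5757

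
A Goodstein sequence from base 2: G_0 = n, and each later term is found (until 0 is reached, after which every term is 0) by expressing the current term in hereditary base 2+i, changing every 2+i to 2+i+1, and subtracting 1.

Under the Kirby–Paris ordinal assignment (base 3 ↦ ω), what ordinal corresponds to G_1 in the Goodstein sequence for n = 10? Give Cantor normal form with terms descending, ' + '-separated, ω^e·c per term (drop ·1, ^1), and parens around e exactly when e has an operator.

ω^(ω + 1) + 2

G_0 = 10. HB_2(10) = 2^(2 + 1) + 2. Bump = 84. G_1 = 83.
G_1 = 83. HB_3(83) = 3^(3 + 1) + 2. Bump = 1026. G_2 = 1025.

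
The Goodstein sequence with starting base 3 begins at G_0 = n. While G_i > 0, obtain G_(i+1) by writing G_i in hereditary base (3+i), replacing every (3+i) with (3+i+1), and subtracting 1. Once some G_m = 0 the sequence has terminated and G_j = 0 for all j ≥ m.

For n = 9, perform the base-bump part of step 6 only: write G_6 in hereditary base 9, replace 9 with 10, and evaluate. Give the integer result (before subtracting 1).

26

(0) 9|_3 = 3^2 ↦ 4^2|_4 = 16 ⇒ 15
(1) 15|_4 = 3·4 + 3 ↦ 3·5 + 3|_5 = 18 ⇒ 17
(2) 17|_5 = 3·5 + 2 ↦ 3·6 + 2|_6 = 20 ⇒ 19
(3) 19|_6 = 3·6 + 1 ↦ 3·7 + 1|_7 = 22 ⇒ 21
(4) 21|_7 = 3·7 ↦ 3·8|_8 = 24 ⇒ 23
(5) 23|_8 = 2·8 + 7 ↦ 2·9 + 7|_9 = 25 ⇒ 24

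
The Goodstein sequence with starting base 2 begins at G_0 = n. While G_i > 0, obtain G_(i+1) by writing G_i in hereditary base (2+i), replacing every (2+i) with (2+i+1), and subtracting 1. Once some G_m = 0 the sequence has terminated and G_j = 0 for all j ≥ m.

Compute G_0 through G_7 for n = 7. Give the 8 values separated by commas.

base 2: 7 = 2^2 + 2 + 1; at 3: 3^3 + 3 + 1 = 31; next = 30
base 3: 30 = 3^3 + 3; at 4: 4^4 + 4 = 260; next = 259
base 4: 259 = 4^4 + 3; at 5: 5^5 + 3 = 3128; next = 3127
base 5: 3127 = 5^5 + 2; at 6: 6^6 + 2 = 46658; next = 46657
base 6: 46657 = 6^6 + 1; at 7: 7^7 + 1 = 823544; next = 823543
base 7: 823543 = 7^7; at 8: 8^8 = 16777216; next = 16777215
base 8: 16777215 = 7·8^7 + 7·8^6 + 7·8^5 + 7·8^4 + 7·8^3 + 7·8^2 + 7·8 + 7; at 9: 7·9^7 + 7·9^6 + 7·9^5 + 7·9^4 + 7·9^3 + 7·9^2 + 7·9 + 7 = 37665880; next = 37665879

7, 30, 259, 3127, 46657, 823543, 16777215, 37665879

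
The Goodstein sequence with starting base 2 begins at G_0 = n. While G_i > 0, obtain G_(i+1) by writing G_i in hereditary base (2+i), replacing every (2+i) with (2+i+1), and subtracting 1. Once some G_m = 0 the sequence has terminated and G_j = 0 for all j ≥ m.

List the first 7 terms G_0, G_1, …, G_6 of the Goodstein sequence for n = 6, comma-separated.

6, 29, 257, 3125, 46655, 98039, 187243

base 2: 6 = 2^2 + 2; at 3: 3^3 + 3 = 30; next = 29
base 3: 29 = 3^3 + 2; at 4: 4^4 + 2 = 258; next = 257
base 4: 257 = 4^4 + 1; at 5: 5^5 + 1 = 3126; next = 3125
base 5: 3125 = 5^5; at 6: 6^6 = 46656; next = 46655
base 6: 46655 = 5·6^5 + 5·6^4 + 5·6^3 + 5·6^2 + 5·6 + 5; at 7: 5·7^5 + 5·7^4 + 5·7^3 + 5·7^2 + 5·7 + 5 = 98040; next = 98039
base 7: 98039 = 5·7^5 + 5·7^4 + 5·7^3 + 5·7^2 + 5·7 + 4; at 8: 5·8^5 + 5·8^4 + 5·8^3 + 5·8^2 + 5·8 + 4 = 187244; next = 187243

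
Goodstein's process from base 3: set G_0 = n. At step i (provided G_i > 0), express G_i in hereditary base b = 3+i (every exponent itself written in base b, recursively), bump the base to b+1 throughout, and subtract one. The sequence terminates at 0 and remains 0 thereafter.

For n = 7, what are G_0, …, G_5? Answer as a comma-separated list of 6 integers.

7, 8, 9, 9, 9, 9

G_0 = 7. HB_3(7) = 2·3 + 1. Bump = 9. G_1 = 8.
G_1 = 8. HB_4(8) = 2·4. Bump = 10. G_2 = 9.
G_2 = 9. HB_5(9) = 5 + 4. Bump = 10. G_3 = 9.
G_3 = 9. HB_6(9) = 6 + 3. Bump = 10. G_4 = 9.
G_4 = 9. HB_7(9) = 7 + 2. Bump = 10. G_5 = 9.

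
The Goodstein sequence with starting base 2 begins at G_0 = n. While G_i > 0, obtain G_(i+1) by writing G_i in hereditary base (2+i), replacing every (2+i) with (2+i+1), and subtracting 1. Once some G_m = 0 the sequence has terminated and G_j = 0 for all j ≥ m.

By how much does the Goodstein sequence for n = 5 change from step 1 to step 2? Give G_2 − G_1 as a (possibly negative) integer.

228

5 —HB2→ 2^2 + 1 —bump→ 3^3 + 1 = 28 —(−1)→ 27
27 —HB3→ 3^3 —bump→ 4^4 = 256 —(−1)→ 255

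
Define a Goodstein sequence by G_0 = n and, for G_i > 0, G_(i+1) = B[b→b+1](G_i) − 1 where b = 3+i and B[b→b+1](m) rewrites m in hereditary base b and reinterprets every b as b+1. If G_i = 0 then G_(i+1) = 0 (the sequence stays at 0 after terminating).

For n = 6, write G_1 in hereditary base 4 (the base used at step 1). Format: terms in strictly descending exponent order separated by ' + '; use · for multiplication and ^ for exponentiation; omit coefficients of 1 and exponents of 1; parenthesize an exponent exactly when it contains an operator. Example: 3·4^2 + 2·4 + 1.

6 —HB3→ 2·3 —bump→ 2·4 = 8 —(−1)→ 7
7 —HB4→ 4 + 3 —bump→ 5 + 3 = 8 —(−1)→ 7

4 + 3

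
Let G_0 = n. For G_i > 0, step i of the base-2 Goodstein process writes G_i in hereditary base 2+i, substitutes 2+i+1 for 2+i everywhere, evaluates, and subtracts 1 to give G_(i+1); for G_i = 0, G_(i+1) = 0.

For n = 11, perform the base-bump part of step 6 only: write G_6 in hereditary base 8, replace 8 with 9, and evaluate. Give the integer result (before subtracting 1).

2749609303

step 0: 11 = 2^(2 + 1) + 2 + 1; sub 3 for 2: 3^(3 + 1) + 3 + 1; = 85; G_1 = 85−1 = 84
step 1: 84 = 3^(3 + 1) + 3; sub 4 for 3: 4^(4 + 1) + 4; = 1028; G_2 = 1028−1 = 1027
step 2: 1027 = 4^(4 + 1) + 3; sub 5 for 4: 5^(5 + 1) + 3; = 15628; G_3 = 15628−1 = 15627
step 3: 15627 = 5^(5 + 1) + 2; sub 6 for 5: 6^(6 + 1) + 2; = 279938; G_4 = 279938−1 = 279937
step 4: 279937 = 6^(6 + 1) + 1; sub 7 for 6: 7^(7 + 1) + 1; = 5764802; G_5 = 5764802−1 = 5764801
step 5: 5764801 = 7^(7 + 1); sub 8 for 7: 8^(8 + 1); = 134217728; G_6 = 134217728−1 = 134217727
step 6: 134217727 = 7·8^8 + 7·8^7 + 7·8^6 + 7·8^5 + 7·8^4 + 7·8^3 + 7·8^2 + 7·8 + 7; sub 9 for 8: 7·9^9 + 7·9^7 + 7·9^6 + 7·9^5 + 7·9^4 + 7·9^3 + 7·9^2 + 7·9 + 7; = 2749609303; G_7 = 2749609303−1 = 2749609302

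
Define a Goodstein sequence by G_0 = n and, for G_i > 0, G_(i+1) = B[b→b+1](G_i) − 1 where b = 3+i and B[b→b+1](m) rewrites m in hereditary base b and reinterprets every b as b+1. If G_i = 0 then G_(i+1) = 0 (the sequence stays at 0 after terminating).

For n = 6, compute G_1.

7

6 —HB3→ 2·3 —bump→ 2·4 = 8 —(−1)→ 7
7 —HB4→ 4 + 3 —bump→ 5 + 3 = 8 —(−1)→ 7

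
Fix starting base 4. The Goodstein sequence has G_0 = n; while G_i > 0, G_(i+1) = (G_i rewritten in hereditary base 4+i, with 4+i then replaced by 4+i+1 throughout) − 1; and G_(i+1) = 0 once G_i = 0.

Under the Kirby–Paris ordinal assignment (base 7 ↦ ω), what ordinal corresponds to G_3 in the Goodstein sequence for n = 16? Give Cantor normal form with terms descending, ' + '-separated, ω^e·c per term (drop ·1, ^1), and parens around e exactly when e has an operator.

ω·4 + 2

step 0: 16 = 4^2; sub 5 for 4: 5^2; = 25; G_1 = 25−1 = 24
step 1: 24 = 4·5 + 4; sub 6 for 5: 4·6 + 4; = 28; G_2 = 28−1 = 27
step 2: 27 = 4·6 + 3; sub 7 for 6: 4·7 + 3; = 31; G_3 = 31−1 = 30
step 3: 30 = 4·7 + 2; sub 8 for 7: 4·8 + 2; = 34; G_4 = 34−1 = 33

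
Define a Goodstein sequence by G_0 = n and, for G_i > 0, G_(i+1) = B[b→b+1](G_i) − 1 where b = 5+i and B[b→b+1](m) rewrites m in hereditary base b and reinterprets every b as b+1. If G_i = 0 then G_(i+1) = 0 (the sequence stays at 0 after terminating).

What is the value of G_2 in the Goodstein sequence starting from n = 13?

15

base 5: 13 = 2·5 + 3; at 6: 2·6 + 3 = 15; next = 14
base 6: 14 = 2·6 + 2; at 7: 2·7 + 2 = 16; next = 15
base 7: 15 = 2·7 + 1; at 8: 2·8 + 1 = 17; next = 16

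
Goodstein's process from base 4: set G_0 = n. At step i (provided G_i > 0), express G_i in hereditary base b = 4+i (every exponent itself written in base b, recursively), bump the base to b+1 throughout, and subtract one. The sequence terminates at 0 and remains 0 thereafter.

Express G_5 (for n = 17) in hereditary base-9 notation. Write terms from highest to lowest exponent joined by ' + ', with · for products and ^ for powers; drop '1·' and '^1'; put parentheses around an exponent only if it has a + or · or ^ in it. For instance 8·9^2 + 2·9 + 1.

5·9 + 2

[0] 17 ≡ 4^2 + 1 (base 4). Lift 5: 26. −1: 25.
[1] 25 ≡ 5^2 (base 5). Lift 6: 36. −1: 35.
[2] 35 ≡ 5·6 + 5 (base 6). Lift 7: 40. −1: 39.
[3] 39 ≡ 5·7 + 4 (base 7). Lift 8: 44. −1: 43.
[4] 43 ≡ 5·8 + 3 (base 8). Lift 9: 48. −1: 47.
[5] 47 ≡ 5·9 + 2 (base 9). Lift 10: 52. −1: 51.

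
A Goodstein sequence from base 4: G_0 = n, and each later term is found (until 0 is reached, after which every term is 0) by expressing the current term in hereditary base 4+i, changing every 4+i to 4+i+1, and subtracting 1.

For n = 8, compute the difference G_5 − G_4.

0

G_0=8  [base 4] 2·4  →[4↦5]→  2·5 = 10  −1 ⇒ G_1=9
G_1=9  [base 5] 5 + 4  →[5↦6]→  6 + 4 = 10  −1 ⇒ G_2=9
G_2=9  [base 6] 6 + 3  →[6↦7]→  7 + 3 = 10  −1 ⇒ G_3=9
G_3=9  [base 7] 7 + 2  →[7↦8]→  8 + 2 = 10  −1 ⇒ G_4=9
G_4=9  [base 8] 8 + 1  →[8↦9]→  9 + 1 = 10  −1 ⇒ G_5=9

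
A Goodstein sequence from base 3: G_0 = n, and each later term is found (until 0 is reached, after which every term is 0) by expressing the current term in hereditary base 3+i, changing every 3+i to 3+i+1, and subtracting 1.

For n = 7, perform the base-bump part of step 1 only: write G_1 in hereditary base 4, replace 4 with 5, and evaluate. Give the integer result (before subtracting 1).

10

base 3: 7 = 2·3 + 1; at 4: 2·4 + 1 = 9; next = 8
base 4: 8 = 2·4; at 5: 2·5 = 10; next = 9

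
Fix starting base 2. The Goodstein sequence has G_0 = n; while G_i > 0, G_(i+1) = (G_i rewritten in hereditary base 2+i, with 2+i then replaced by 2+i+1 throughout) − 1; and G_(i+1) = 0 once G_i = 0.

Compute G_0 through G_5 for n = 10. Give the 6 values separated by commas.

[0] 10 ≡ 2^(2 + 1) + 2 (base 2). Lift 3: 84. −1: 83.
[1] 83 ≡ 3^(3 + 1) + 2 (base 3). Lift 4: 1026. −1: 1025.
[2] 1025 ≡ 4^(4 + 1) + 1 (base 4). Lift 5: 15626. −1: 15625.
[3] 15625 ≡ 5^(5 + 1) (base 5). Lift 6: 279936. −1: 279935.
[4] 279935 ≡ 5·6^6 + 5·6^5 + 5·6^4 + 5·6^3 + 5·6^2 + 5·6 + 5 (base 6). Lift 7: 4215755. −1: 4215754.

10, 83, 1025, 15625, 279935, 4215754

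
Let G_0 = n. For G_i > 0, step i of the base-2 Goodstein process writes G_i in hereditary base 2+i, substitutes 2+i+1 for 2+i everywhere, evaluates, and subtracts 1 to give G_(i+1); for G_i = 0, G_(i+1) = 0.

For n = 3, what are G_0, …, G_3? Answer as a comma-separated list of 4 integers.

3, 3, 3, 2

[0] 3 ≡ 2 + 1 (base 2). Lift 3: 4. −1: 3.
[1] 3 ≡ 3 (base 3). Lift 4: 4. −1: 3.
[2] 3 ≡ 3 (base 4). Lift 5: 3. −1: 2.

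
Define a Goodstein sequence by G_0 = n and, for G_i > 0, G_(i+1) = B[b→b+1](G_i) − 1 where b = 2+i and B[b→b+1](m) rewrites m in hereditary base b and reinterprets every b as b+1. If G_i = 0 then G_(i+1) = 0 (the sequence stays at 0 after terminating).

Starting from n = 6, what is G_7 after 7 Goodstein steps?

i=0: 6 = 2^2 + 2 (b=2); 2→3: 3^3 + 3 = 30; 30−1 = 29
i=1: 29 = 3^3 + 2 (b=3); 3→4: 4^4 + 2 = 258; 258−1 = 257
i=2: 257 = 4^4 + 1 (b=4); 4→5: 5^5 + 1 = 3126; 3126−1 = 3125
i=3: 3125 = 5^5 (b=5); 5→6: 6^6 = 46656; 46656−1 = 46655
i=4: 46655 = 5·6^5 + 5·6^4 + 5·6^3 + 5·6^2 + 5·6 + 5 (b=6); 6→7: 5·7^5 + 5·7^4 + 5·7^3 + 5·7^2 + 5·7 + 5 = 98040; 98040−1 = 98039
i=5: 98039 = 5·7^5 + 5·7^4 + 5·7^3 + 5·7^2 + 5·7 + 4 (b=7); 7→8: 5·8^5 + 5·8^4 + 5·8^3 + 5·8^2 + 5·8 + 4 = 187244; 187244−1 = 187243
i=6: 187243 = 5·8^5 + 5·8^4 + 5·8^3 + 5·8^2 + 5·8 + 3 (b=8); 8→9: 5·9^5 + 5·9^4 + 5·9^3 + 5·9^2 + 5·9 + 3 = 332148; 332148−1 = 332147
i=7: 332147 = 5·9^5 + 5·9^4 + 5·9^3 + 5·9^2 + 5·9 + 2 (b=9); 9→10: 5·10^5 + 5·10^4 + 5·10^3 + 5·10^2 + 5·10 + 2 = 555552; 555552−1 = 555551

332147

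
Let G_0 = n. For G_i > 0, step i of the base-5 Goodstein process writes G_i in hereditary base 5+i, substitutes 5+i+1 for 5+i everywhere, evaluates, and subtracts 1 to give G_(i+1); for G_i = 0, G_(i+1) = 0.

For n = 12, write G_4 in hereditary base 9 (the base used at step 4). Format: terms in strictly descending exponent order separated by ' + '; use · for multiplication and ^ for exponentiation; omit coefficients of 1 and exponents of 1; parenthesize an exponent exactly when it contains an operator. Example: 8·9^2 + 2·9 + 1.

base 5: 12 = 2·5 + 2; at 6: 2·6 + 2 = 14; next = 13
base 6: 13 = 2·6 + 1; at 7: 2·7 + 1 = 15; next = 14
base 7: 14 = 2·7; at 8: 2·8 = 16; next = 15
base 8: 15 = 8 + 7; at 9: 9 + 7 = 16; next = 15
base 9: 15 = 9 + 6; at 10: 10 + 6 = 16; next = 15

9 + 6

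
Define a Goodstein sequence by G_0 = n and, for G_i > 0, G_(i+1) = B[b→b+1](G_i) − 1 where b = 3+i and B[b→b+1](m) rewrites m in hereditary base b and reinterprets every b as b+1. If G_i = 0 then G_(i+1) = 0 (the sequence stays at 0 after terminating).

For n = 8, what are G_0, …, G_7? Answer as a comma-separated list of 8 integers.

G_0=8  [base 3] 2·3 + 2  →[3↦4]→  2·4 + 2 = 10  −1 ⇒ G_1=9
G_1=9  [base 4] 2·4 + 1  →[4↦5]→  2·5 + 1 = 11  −1 ⇒ G_2=10
G_2=10  [base 5] 2·5  →[5↦6]→  2·6 = 12  −1 ⇒ G_3=11
G_3=11  [base 6] 6 + 5  →[6↦7]→  7 + 5 = 12  −1 ⇒ G_4=11
G_4=11  [base 7] 7 + 4  →[7↦8]→  8 + 4 = 12  −1 ⇒ G_5=11
G_5=11  [base 8] 8 + 3  →[8↦9]→  9 + 3 = 12  −1 ⇒ G_6=11
G_6=11  [base 9] 9 + 2  →[9↦10]→  10 + 2 = 12  −1 ⇒ G_7=11

8, 9, 10, 11, 11, 11, 11, 11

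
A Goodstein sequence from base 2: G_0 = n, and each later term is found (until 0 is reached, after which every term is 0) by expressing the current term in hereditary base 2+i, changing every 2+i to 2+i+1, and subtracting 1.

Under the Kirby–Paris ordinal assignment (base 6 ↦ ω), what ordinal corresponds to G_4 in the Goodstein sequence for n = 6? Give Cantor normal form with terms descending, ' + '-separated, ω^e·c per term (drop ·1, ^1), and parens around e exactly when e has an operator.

G_0 = 6. HB_2(6) = 2^2 + 2. Bump = 30. G_1 = 29.
G_1 = 29. HB_3(29) = 3^3 + 2. Bump = 258. G_2 = 257.
G_2 = 257. HB_4(257) = 4^4 + 1. Bump = 3126. G_3 = 3125.
G_3 = 3125. HB_5(3125) = 5^5. Bump = 46656. G_4 = 46655.

ω^5·5 + ω^4·5 + ω^3·5 + ω^2·5 + ω·5 + 5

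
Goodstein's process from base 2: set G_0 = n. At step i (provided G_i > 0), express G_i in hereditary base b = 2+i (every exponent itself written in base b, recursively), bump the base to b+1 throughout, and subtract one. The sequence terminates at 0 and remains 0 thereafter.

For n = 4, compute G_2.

41

base 2: 4 = 2^2; at 3: 3^3 = 27; next = 26
base 3: 26 = 2·3^2 + 2·3 + 2; at 4: 2·4^2 + 2·4 + 2 = 42; next = 41
base 4: 41 = 2·4^2 + 2·4 + 1; at 5: 2·5^2 + 2·5 + 1 = 61; next = 60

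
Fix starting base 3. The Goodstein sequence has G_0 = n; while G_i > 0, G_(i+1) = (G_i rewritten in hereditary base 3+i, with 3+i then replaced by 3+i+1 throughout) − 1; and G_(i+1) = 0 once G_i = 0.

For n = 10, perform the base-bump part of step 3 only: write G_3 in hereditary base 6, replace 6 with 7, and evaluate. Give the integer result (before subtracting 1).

[0] 10 ≡ 3^2 + 1 (base 3). Lift 4: 17. −1: 16.
[1] 16 ≡ 4^2 (base 4). Lift 5: 25. −1: 24.
[2] 24 ≡ 4·5 + 4 (base 5). Lift 6: 28. −1: 27.

31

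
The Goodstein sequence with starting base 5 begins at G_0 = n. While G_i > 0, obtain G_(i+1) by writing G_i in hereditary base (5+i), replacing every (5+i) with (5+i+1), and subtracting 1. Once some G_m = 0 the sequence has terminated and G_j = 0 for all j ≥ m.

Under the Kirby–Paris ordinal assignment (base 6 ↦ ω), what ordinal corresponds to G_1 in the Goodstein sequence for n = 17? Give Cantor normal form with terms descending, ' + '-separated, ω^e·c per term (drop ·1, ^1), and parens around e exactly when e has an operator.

ω·3 + 1

[0] 17 ≡ 3·5 + 2 (base 5). Lift 6: 20. −1: 19.
[1] 19 ≡ 3·6 + 1 (base 6). Lift 7: 22. −1: 21.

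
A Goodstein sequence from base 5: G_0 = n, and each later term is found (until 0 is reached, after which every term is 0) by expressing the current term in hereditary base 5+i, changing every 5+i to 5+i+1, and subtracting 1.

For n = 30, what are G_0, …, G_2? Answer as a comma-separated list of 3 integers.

base 5: 30 = 5^2 + 5; at 6: 6^2 + 6 = 42; next = 41
base 6: 41 = 6^2 + 5; at 7: 7^2 + 5 = 54; next = 53

30, 41, 53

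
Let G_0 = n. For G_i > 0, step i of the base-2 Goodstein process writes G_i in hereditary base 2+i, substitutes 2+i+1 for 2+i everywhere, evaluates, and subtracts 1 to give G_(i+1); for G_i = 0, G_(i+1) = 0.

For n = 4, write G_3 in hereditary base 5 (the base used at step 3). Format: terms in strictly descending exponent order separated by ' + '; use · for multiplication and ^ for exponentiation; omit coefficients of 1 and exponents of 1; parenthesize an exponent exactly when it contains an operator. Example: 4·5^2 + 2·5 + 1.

G_0 = 4. HB_2(4) = 2^2. Bump = 27. G_1 = 26.
G_1 = 26. HB_3(26) = 2·3^2 + 2·3 + 2. Bump = 42. G_2 = 41.
G_2 = 41. HB_4(41) = 2·4^2 + 2·4 + 1. Bump = 61. G_3 = 60.
G_3 = 60. HB_5(60) = 2·5^2 + 2·5. Bump = 84. G_4 = 83.

2·5^2 + 2·5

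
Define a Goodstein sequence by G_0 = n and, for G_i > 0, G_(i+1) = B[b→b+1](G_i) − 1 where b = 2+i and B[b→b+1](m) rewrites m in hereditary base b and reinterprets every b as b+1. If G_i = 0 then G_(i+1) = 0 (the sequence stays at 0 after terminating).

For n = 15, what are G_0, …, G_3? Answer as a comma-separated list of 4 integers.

15, 111, 1283, 18752

step 0: 15 = 2^(2 + 1) + 2^2 + 2 + 1; sub 3 for 2: 3^(3 + 1) + 3^3 + 3 + 1; = 112; G_1 = 112−1 = 111
step 1: 111 = 3^(3 + 1) + 3^3 + 3; sub 4 for 3: 4^(4 + 1) + 4^4 + 4; = 1284; G_2 = 1284−1 = 1283
step 2: 1283 = 4^(4 + 1) + 4^4 + 3; sub 5 for 4: 5^(5 + 1) + 5^5 + 3; = 18753; G_3 = 18753−1 = 18752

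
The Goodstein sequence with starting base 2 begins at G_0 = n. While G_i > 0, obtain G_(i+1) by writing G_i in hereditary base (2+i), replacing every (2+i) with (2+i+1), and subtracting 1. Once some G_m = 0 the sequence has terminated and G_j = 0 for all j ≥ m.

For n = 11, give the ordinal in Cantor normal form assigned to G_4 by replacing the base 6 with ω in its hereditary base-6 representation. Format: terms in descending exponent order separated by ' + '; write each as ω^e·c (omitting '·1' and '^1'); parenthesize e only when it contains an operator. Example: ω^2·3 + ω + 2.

ω^(ω + 1) + 1

base 2: 11 = 2^(2 + 1) + 2 + 1; at 3: 3^(3 + 1) + 3 + 1 = 85; next = 84
base 3: 84 = 3^(3 + 1) + 3; at 4: 4^(4 + 1) + 4 = 1028; next = 1027
base 4: 1027 = 4^(4 + 1) + 3; at 5: 5^(5 + 1) + 3 = 15628; next = 15627
base 5: 15627 = 5^(5 + 1) + 2; at 6: 6^(6 + 1) + 2 = 279938; next = 279937
base 6: 279937 = 6^(6 + 1) + 1; at 7: 7^(7 + 1) + 1 = 5764802; next = 5764801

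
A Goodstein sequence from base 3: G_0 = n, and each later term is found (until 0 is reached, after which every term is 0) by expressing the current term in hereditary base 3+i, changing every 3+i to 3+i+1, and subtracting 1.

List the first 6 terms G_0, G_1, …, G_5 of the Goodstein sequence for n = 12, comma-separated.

G_0=12  [base 3] 3^2 + 3  →[3↦4]→  4^2 + 4 = 20  −1 ⇒ G_1=19
G_1=19  [base 4] 4^2 + 3  →[4↦5]→  5^2 + 3 = 28  −1 ⇒ G_2=27
G_2=27  [base 5] 5^2 + 2  →[5↦6]→  6^2 + 2 = 38  −1 ⇒ G_3=37
G_3=37  [base 6] 6^2 + 1  →[6↦7]→  7^2 + 1 = 50  −1 ⇒ G_4=49
G_4=49  [base 7] 7^2  →[7↦8]→  8^2 = 64  −1 ⇒ G_5=63

12, 19, 27, 37, 49, 63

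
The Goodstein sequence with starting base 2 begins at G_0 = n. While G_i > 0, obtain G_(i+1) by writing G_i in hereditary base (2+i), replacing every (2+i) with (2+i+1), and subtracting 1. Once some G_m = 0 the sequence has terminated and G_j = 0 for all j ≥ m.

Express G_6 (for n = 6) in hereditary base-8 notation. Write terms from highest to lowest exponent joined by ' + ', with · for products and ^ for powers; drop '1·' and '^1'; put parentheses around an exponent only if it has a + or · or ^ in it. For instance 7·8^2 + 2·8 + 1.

[0] 6 ≡ 2^2 + 2 (base 2). Lift 3: 30. −1: 29.
[1] 29 ≡ 3^3 + 2 (base 3). Lift 4: 258. −1: 257.
[2] 257 ≡ 4^4 + 1 (base 4). Lift 5: 3126. −1: 3125.
[3] 3125 ≡ 5^5 (base 5). Lift 6: 46656. −1: 46655.
[4] 46655 ≡ 5·6^5 + 5·6^4 + 5·6^3 + 5·6^2 + 5·6 + 5 (base 6). Lift 7: 98040. −1: 98039.
[5] 98039 ≡ 5·7^5 + 5·7^4 + 5·7^3 + 5·7^2 + 5·7 + 4 (base 7). Lift 8: 187244. −1: 187243.

5·8^5 + 5·8^4 + 5·8^3 + 5·8^2 + 5·8 + 3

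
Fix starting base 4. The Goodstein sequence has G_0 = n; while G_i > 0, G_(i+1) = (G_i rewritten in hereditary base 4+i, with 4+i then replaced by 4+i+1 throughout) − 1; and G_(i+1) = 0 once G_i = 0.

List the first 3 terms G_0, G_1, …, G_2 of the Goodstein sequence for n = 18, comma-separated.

[0] 18 ≡ 4^2 + 2 (base 4). Lift 5: 27. −1: 26.
[1] 26 ≡ 5^2 + 1 (base 5). Lift 6: 37. −1: 36.

18, 26, 36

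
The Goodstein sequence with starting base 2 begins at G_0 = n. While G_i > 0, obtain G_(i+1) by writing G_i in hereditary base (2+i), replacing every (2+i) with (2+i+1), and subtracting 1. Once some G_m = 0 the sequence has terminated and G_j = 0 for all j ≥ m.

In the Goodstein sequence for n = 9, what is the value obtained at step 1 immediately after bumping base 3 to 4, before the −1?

1024

[0] 9 ≡ 2^(2 + 1) + 1 (base 2). Lift 3: 82. −1: 81.
[1] 81 ≡ 3^(3 + 1) (base 3). Lift 4: 1024. −1: 1023.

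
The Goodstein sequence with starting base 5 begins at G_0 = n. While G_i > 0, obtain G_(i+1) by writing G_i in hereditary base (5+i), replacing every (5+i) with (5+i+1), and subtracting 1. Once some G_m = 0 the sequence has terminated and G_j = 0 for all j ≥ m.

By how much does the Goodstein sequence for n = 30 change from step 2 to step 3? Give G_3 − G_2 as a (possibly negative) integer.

14

G_0=30  [base 5] 5^2 + 5  →[5↦6]→  6^2 + 6 = 42  −1 ⇒ G_1=41
G_1=41  [base 6] 6^2 + 5  →[6↦7]→  7^2 + 5 = 54  −1 ⇒ G_2=53
G_2=53  [base 7] 7^2 + 4  →[7↦8]→  8^2 + 4 = 68  −1 ⇒ G_3=67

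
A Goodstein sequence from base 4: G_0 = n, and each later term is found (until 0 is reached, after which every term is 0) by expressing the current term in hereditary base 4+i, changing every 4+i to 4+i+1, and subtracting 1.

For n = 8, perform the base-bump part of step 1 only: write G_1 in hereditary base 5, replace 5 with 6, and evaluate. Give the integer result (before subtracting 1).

10

8 —HB4→ 2·4 —bump→ 2·5 = 10 —(−1)→ 9
9 —HB5→ 5 + 4 —bump→ 6 + 4 = 10 —(−1)→ 9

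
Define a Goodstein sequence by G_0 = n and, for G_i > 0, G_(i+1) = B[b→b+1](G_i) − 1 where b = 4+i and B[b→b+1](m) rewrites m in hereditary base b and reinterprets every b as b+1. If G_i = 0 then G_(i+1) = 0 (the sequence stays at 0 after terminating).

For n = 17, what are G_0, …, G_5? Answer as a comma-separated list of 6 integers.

17, 25, 35, 39, 43, 47

(0) 17|_4 = 4^2 + 1 ↦ 5^2 + 1|_5 = 26 ⇒ 25
(1) 25|_5 = 5^2 ↦ 6^2|_6 = 36 ⇒ 35
(2) 35|_6 = 5·6 + 5 ↦ 5·7 + 5|_7 = 40 ⇒ 39
(3) 39|_7 = 5·7 + 4 ↦ 5·8 + 4|_8 = 44 ⇒ 43
(4) 43|_8 = 5·8 + 3 ↦ 5·9 + 3|_9 = 48 ⇒ 47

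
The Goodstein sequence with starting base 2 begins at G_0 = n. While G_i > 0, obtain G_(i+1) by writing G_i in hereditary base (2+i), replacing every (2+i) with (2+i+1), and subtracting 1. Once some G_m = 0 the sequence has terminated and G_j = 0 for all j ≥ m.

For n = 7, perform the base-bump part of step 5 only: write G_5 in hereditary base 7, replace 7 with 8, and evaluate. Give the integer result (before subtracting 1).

16777216

i=0: 7 = 2^2 + 2 + 1 (b=2); 2→3: 3^3 + 3 + 1 = 31; 31−1 = 30
i=1: 30 = 3^3 + 3 (b=3); 3→4: 4^4 + 4 = 260; 260−1 = 259
i=2: 259 = 4^4 + 3 (b=4); 4→5: 5^5 + 3 = 3128; 3128−1 = 3127
i=3: 3127 = 5^5 + 2 (b=5); 5→6: 6^6 + 2 = 46658; 46658−1 = 46657
i=4: 46657 = 6^6 + 1 (b=6); 6→7: 7^7 + 1 = 823544; 823544−1 = 823543
i=5: 823543 = 7^7 (b=7); 7→8: 8^8 = 16777216; 16777216−1 = 16777215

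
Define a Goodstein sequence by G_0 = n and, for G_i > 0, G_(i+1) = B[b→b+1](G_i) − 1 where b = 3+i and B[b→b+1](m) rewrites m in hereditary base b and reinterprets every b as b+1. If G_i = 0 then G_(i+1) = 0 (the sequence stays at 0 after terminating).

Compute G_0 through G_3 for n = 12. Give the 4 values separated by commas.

12, 19, 27, 37

i=0: 12 = 3^2 + 3 (b=3); 3→4: 4^2 + 4 = 20; 20−1 = 19
i=1: 19 = 4^2 + 3 (b=4); 4→5: 5^2 + 3 = 28; 28−1 = 27
i=2: 27 = 5^2 + 2 (b=5); 5→6: 6^2 + 2 = 38; 38−1 = 37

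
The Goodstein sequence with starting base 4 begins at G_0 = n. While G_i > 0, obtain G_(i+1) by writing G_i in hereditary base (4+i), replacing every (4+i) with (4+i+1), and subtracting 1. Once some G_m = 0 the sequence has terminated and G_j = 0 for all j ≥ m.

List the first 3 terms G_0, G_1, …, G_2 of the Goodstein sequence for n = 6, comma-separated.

G_0 = 6. HB_4(6) = 4 + 2. Bump = 7. G_1 = 6.
G_1 = 6. HB_5(6) = 5 + 1. Bump = 7. G_2 = 6.

6, 6, 6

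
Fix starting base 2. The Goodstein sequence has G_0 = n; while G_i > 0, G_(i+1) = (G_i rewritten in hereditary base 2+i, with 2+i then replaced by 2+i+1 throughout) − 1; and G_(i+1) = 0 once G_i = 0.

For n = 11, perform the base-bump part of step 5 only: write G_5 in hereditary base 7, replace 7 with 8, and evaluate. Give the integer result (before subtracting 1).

11 —HB2→ 2^(2 + 1) + 2 + 1 —bump→ 3^(3 + 1) + 3 + 1 = 85 —(−1)→ 84
84 —HB3→ 3^(3 + 1) + 3 —bump→ 4^(4 + 1) + 4 = 1028 —(−1)→ 1027
1027 —HB4→ 4^(4 + 1) + 3 —bump→ 5^(5 + 1) + 3 = 15628 —(−1)→ 15627
15627 —HB5→ 5^(5 + 1) + 2 —bump→ 6^(6 + 1) + 2 = 279938 —(−1)→ 279937
279937 —HB6→ 6^(6 + 1) + 1 —bump→ 7^(7 + 1) + 1 = 5764802 —(−1)→ 5764801
5764801 —HB7→ 7^(7 + 1) —bump→ 8^(8 + 1) = 134217728 —(−1)→ 134217727

134217728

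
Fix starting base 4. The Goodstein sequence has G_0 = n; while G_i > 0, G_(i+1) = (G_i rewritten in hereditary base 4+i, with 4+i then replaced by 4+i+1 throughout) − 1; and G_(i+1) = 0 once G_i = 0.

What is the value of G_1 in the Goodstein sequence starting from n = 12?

14

12 —HB4→ 3·4 —bump→ 3·5 = 15 —(−1)→ 14
14 —HB5→ 2·5 + 4 —bump→ 2·6 + 4 = 16 —(−1)→ 15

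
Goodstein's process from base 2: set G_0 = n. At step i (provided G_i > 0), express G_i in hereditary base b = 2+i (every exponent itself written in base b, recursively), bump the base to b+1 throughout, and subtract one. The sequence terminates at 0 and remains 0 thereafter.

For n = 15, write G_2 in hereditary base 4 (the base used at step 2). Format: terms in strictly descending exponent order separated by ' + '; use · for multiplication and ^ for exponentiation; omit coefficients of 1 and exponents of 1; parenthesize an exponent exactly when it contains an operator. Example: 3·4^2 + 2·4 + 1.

4^(4 + 1) + 4^4 + 3

15 —HB2→ 2^(2 + 1) + 2^2 + 2 + 1 —bump→ 3^(3 + 1) + 3^3 + 3 + 1 = 112 —(−1)→ 111
111 —HB3→ 3^(3 + 1) + 3^3 + 3 —bump→ 4^(4 + 1) + 4^4 + 4 = 1284 —(−1)→ 1283
1283 —HB4→ 4^(4 + 1) + 4^4 + 3 —bump→ 5^(5 + 1) + 5^5 + 3 = 18753 —(−1)→ 18752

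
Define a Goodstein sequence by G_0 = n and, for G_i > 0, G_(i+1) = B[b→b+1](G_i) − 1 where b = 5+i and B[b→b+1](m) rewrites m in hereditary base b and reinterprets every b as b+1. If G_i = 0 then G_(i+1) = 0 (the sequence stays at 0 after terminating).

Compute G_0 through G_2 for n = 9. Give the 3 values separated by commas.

9, 9, 9

(0) 9|_5 = 5 + 4 ↦ 6 + 4|_6 = 10 ⇒ 9
(1) 9|_6 = 6 + 3 ↦ 7 + 3|_7 = 10 ⇒ 9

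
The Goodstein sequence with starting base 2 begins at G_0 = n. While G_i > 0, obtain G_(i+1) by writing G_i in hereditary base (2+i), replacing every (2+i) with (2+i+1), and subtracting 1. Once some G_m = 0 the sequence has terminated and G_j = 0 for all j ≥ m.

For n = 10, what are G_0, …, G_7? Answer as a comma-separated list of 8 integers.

10 —HB2→ 2^(2 + 1) + 2 —bump→ 3^(3 + 1) + 3 = 84 —(−1)→ 83
83 —HB3→ 3^(3 + 1) + 2 —bump→ 4^(4 + 1) + 2 = 1026 —(−1)→ 1025
1025 —HB4→ 4^(4 + 1) + 1 —bump→ 5^(5 + 1) + 1 = 15626 —(−1)→ 15625
15625 —HB5→ 5^(5 + 1) —bump→ 6^(6 + 1) = 279936 —(−1)→ 279935
279935 —HB6→ 5·6^6 + 5·6^5 + 5·6^4 + 5·6^3 + 5·6^2 + 5·6 + 5 —bump→ 5·7^7 + 5·7^5 + 5·7^4 + 5·7^3 + 5·7^2 + 5·7 + 5 = 4215755 —(−1)→ 4215754
4215754 —HB7→ 5·7^7 + 5·7^5 + 5·7^4 + 5·7^3 + 5·7^2 + 5·7 + 4 —bump→ 5·8^8 + 5·8^5 + 5·8^4 + 5·8^3 + 5·8^2 + 5·8 + 4 = 84073324 —(−1)→ 84073323
84073323 —HB8→ 5·8^8 + 5·8^5 + 5·8^4 + 5·8^3 + 5·8^2 + 5·8 + 3 —bump→ 5·9^9 + 5·9^5 + 5·9^4 + 5·9^3 + 5·9^2 + 5·9 + 3 = 1937434593 —(−1)→ 1937434592

10, 83, 1025, 15625, 279935, 4215754, 84073323, 1937434592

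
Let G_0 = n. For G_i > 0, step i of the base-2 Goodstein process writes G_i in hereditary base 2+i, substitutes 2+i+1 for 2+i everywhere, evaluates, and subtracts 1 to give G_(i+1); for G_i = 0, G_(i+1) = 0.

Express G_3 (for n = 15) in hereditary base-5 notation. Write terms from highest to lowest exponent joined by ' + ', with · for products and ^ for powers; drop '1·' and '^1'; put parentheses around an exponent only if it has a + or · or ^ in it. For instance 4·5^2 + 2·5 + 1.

G_0 = 15. HB_2(15) = 2^(2 + 1) + 2^2 + 2 + 1. Bump = 112. G_1 = 111.
G_1 = 111. HB_3(111) = 3^(3 + 1) + 3^3 + 3. Bump = 1284. G_2 = 1283.
G_2 = 1283. HB_4(1283) = 4^(4 + 1) + 4^4 + 3. Bump = 18753. G_3 = 18752.
G_3 = 18752. HB_5(18752) = 5^(5 + 1) + 5^5 + 2. Bump = 326594. G_4 = 326593.

5^(5 + 1) + 5^5 + 2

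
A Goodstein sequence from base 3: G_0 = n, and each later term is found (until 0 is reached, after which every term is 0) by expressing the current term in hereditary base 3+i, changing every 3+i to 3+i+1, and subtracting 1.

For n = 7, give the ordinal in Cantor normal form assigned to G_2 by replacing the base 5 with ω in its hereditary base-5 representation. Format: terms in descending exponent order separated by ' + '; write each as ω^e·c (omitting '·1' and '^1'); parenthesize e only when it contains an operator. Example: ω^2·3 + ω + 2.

G_0 = 7. HB_3(7) = 2·3 + 1. Bump = 9. G_1 = 8.
G_1 = 8. HB_4(8) = 2·4. Bump = 10. G_2 = 9.
G_2 = 9. HB_5(9) = 5 + 4. Bump = 10. G_3 = 9.

ω + 4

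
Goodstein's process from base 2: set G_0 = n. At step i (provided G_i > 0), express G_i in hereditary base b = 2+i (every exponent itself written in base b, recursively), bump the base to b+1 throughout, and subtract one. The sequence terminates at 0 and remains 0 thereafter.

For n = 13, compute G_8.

13 —HB2→ 2^(2 + 1) + 2^2 + 1 —bump→ 3^(3 + 1) + 3^3 + 1 = 109 —(−1)→ 108
108 —HB3→ 3^(3 + 1) + 3^3 —bump→ 4^(4 + 1) + 4^4 = 1280 —(−1)→ 1279
1279 —HB4→ 4^(4 + 1) + 3·4^3 + 3·4^2 + 3·4 + 3 —bump→ 5^(5 + 1) + 3·5^3 + 3·5^2 + 3·5 + 3 = 16093 —(−1)→ 16092
16092 —HB5→ 5^(5 + 1) + 3·5^3 + 3·5^2 + 3·5 + 2 —bump→ 6^(6 + 1) + 3·6^3 + 3·6^2 + 3·6 + 2 = 280712 —(−1)→ 280711
280711 —HB6→ 6^(6 + 1) + 3·6^3 + 3·6^2 + 3·6 + 1 —bump→ 7^(7 + 1) + 3·7^3 + 3·7^2 + 3·7 + 1 = 5765999 —(−1)→ 5765998
5765998 —HB7→ 7^(7 + 1) + 3·7^3 + 3·7^2 + 3·7 —bump→ 8^(8 + 1) + 3·8^3 + 3·8^2 + 3·8 = 134219480 —(−1)→ 134219479
134219479 —HB8→ 8^(8 + 1) + 3·8^3 + 3·8^2 + 2·8 + 7 —bump→ 9^(9 + 1) + 3·9^3 + 3·9^2 + 2·9 + 7 = 3486786856 —(−1)→ 3486786855
3486786855 —HB9→ 9^(9 + 1) + 3·9^3 + 3·9^2 + 2·9 + 6 —bump→ 10^(10 + 1) + 3·10^3 + 3·10^2 + 2·10 + 6 = 100000003326 —(−1)→ 100000003325

100000003325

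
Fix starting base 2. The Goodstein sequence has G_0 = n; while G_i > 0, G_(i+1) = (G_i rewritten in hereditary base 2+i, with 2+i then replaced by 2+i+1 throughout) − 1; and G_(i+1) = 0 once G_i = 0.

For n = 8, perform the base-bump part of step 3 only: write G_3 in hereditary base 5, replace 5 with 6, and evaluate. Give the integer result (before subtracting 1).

8 —HB2→ 2^(2 + 1) —bump→ 3^(3 + 1) = 81 —(−1)→ 80
80 —HB3→ 2·3^3 + 2·3^2 + 2·3 + 2 —bump→ 2·4^4 + 2·4^2 + 2·4 + 2 = 554 —(−1)→ 553
553 —HB4→ 2·4^4 + 2·4^2 + 2·4 + 1 —bump→ 2·5^5 + 2·5^2 + 2·5 + 1 = 6311 —(−1)→ 6310
6310 —HB5→ 2·5^5 + 2·5^2 + 2·5 —bump→ 2·6^6 + 2·6^2 + 2·6 = 93396 —(−1)→ 93395

93396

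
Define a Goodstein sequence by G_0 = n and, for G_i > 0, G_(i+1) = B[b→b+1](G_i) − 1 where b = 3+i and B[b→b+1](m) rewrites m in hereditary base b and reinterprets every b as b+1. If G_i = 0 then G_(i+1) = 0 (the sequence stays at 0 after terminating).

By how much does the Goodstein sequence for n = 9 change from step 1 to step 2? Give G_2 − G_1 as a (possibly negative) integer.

step 0: 9 = 3^2; sub 4 for 3: 4^2; = 16; G_1 = 16−1 = 15
step 1: 15 = 3·4 + 3; sub 5 for 4: 3·5 + 3; = 18; G_2 = 18−1 = 17

2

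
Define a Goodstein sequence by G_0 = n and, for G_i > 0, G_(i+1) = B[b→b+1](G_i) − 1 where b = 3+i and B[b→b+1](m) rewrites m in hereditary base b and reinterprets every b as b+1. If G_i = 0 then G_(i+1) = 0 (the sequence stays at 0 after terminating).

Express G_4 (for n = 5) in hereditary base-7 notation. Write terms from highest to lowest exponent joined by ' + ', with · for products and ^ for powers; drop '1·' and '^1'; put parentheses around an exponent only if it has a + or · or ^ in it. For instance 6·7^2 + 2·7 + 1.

4

step 0: 5 = 3 + 2; sub 4 for 3: 4 + 2; = 6; G_1 = 6−1 = 5
step 1: 5 = 4 + 1; sub 5 for 4: 5 + 1; = 6; G_2 = 6−1 = 5
step 2: 5 = 5; sub 6 for 5: 6; = 6; G_3 = 6−1 = 5
step 3: 5 = 5; sub 7 for 6: 5; = 5; G_4 = 5−1 = 4
step 4: 4 = 4; sub 8 for 7: 4; = 4; G_5 = 4−1 = 3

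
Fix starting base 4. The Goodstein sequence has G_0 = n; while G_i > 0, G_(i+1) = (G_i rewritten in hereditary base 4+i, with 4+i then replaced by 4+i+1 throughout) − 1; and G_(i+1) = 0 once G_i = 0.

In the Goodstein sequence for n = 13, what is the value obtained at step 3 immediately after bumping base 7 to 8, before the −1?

20

base 4: 13 = 3·4 + 1; at 5: 3·5 + 1 = 16; next = 15
base 5: 15 = 3·5; at 6: 3·6 = 18; next = 17
base 6: 17 = 2·6 + 5; at 7: 2·7 + 5 = 19; next = 18
base 7: 18 = 2·7 + 4; at 8: 2·8 + 4 = 20; next = 19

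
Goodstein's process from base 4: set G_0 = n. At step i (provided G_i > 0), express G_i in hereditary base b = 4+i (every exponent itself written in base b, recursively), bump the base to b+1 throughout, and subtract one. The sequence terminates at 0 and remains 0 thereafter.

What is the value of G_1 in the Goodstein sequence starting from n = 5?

5

(0) 5|_4 = 4 + 1 ↦ 5 + 1|_5 = 6 ⇒ 5
(1) 5|_5 = 5 ↦ 6|_6 = 6 ⇒ 5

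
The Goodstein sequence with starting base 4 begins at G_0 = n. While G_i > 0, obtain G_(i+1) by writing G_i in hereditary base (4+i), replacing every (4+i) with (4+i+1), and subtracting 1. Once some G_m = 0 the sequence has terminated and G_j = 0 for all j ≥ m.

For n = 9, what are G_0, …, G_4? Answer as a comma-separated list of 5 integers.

9, 10, 11, 11, 11

[0] 9 ≡ 2·4 + 1 (base 4). Lift 5: 11. −1: 10.
[1] 10 ≡ 2·5 (base 5). Lift 6: 12. −1: 11.
[2] 11 ≡ 6 + 5 (base 6). Lift 7: 12. −1: 11.
[3] 11 ≡ 7 + 4 (base 7). Lift 8: 12. −1: 11.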